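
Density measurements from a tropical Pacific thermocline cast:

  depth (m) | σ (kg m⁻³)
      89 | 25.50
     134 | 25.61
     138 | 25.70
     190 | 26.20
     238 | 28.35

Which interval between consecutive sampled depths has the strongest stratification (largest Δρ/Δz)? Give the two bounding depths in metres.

190–238 m

Compute the density gradient over each adjacent pair:
  89–134 m: Δρ/Δz = 0.11/45 = 2.4 × 10⁻³ kg m⁻⁴
  134–138 m: Δρ/Δz = 0.09/4 = 0.022 kg m⁻⁴
  138–190 m: Δρ/Δz = 0.50/52 = 9.6 × 10⁻³ kg m⁻⁴
  190–238 m: Δρ/Δz = 2.15/48 = 0.045 kg m⁻⁴
The largest gradient is in the 190–238 m interval — the pycnocline.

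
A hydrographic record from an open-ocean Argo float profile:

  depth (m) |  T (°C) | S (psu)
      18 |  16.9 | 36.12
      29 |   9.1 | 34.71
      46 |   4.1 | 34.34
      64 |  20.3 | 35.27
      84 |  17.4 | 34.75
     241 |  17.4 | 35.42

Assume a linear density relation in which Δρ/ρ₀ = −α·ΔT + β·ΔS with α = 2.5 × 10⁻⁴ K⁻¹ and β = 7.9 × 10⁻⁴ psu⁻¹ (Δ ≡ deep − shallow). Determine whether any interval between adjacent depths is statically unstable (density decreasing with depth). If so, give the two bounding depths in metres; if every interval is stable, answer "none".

Evaluate Δρ/ρ₀ = −αΔT + βΔS across each adjacent pair:
  18–29 m: −αΔT+βΔS = −(2.5 × 10⁻⁴)(-7.8)+(7.9 × 10⁻⁴)(-1.41) = 8.4 × 10⁻⁴ → stable
  29–46 m: −αΔT+βΔS = −(2.5 × 10⁻⁴)(-5.0)+(7.9 × 10⁻⁴)(-0.37) = 9.6 × 10⁻⁴ → stable
  46–64 m: −αΔT+βΔS = −(2.5 × 10⁻⁴)(+16.2)+(7.9 × 10⁻⁴)(+0.93) = -3.3 × 10⁻³ → UNSTABLE
  64–84 m: −αΔT+βΔS = −(2.5 × 10⁻⁴)(-2.9)+(7.9 × 10⁻⁴)(-0.52) = 3.1 × 10⁻⁴ → stable
  84–241 m: −αΔT+βΔS = −(2.5 × 10⁻⁴)(+0.0)+(7.9 × 10⁻⁴)(+0.67) = 5.3 × 10⁻⁴ → stable
The 46–64 m interval has Δρ < 0: lighter water underlies denser water.

46–64 m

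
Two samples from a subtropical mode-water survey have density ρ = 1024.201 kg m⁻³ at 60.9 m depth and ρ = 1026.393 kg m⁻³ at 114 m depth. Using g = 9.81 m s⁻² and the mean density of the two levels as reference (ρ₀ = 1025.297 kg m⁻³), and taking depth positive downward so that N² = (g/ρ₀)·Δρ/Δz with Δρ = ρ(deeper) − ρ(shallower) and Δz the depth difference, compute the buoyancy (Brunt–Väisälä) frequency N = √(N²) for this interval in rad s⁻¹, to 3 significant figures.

Δρ = 1026.393 − 1024.201 = 2.192 kg m⁻³ over Δz = 114 − 60.9 = 53.1 m.
N² = (9.81/1025.297) × (2.192/53.1) = 3.9497 × 10⁻⁴ s⁻².
N = √(3.9497 × 10⁻⁴) = 0.019874 rad s⁻¹ ≈ 0.0199 rad s⁻¹.

0.0199 rad s⁻¹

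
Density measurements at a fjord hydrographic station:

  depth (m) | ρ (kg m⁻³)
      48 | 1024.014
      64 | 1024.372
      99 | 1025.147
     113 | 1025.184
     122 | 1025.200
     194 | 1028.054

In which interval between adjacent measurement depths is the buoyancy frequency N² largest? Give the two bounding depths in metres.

122–194 m

Compute the density gradient over each adjacent pair:
  48–64 m: Δρ/Δz = 0.358/16 = 0.022 kg m⁻⁴
  64–99 m: Δρ/Δz = 0.775/35 = 0.022 kg m⁻⁴
  99–113 m: Δρ/Δz = 0.037/14 = 2.6 × 10⁻³ kg m⁻⁴
  113–122 m: Δρ/Δz = 0.016/9 = 1.8 × 10⁻³ kg m⁻⁴
  122–194 m: Δρ/Δz = 2.854/72 = 0.040 kg m⁻⁴
The largest gradient is in the 122–194 m interval — the pycnocline.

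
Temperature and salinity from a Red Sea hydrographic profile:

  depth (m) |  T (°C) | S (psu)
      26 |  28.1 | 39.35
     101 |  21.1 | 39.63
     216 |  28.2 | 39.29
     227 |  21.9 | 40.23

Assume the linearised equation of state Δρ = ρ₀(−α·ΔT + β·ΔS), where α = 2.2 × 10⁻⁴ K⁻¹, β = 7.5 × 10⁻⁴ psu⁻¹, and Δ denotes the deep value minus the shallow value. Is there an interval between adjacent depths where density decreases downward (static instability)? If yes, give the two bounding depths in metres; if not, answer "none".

Evaluate Δρ/ρ₀ = −αΔT + βΔS across each adjacent pair:
  26–101 m: −αΔT+βΔS = −(2.2 × 10⁻⁴)(-7.0)+(7.5 × 10⁻⁴)(+0.28) = 1.8 × 10⁻³ → stable
  101–216 m: −αΔT+βΔS = −(2.2 × 10⁻⁴)(+7.1)+(7.5 × 10⁻⁴)(-0.34) = -1.8 × 10⁻³ → UNSTABLE
  216–227 m: −αΔT+βΔS = −(2.2 × 10⁻⁴)(-6.3)+(7.5 × 10⁻⁴)(+0.94) = 2.1 × 10⁻³ → stable
The 101–216 m interval has Δρ < 0: lighter water underlies denser water.

101–216 m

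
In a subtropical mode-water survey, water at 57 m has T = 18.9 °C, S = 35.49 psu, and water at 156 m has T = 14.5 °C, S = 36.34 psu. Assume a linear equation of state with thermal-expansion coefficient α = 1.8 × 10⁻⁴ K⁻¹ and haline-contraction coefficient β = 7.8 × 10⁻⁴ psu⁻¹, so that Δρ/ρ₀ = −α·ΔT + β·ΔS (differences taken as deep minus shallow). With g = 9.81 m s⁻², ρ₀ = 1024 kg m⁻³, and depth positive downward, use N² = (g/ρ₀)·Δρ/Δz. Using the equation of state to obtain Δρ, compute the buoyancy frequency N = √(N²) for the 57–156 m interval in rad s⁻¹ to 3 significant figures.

ΔT = -4.4 K, ΔS = +0.85 psu (deep − shallow).
Δρ/ρ₀ = −αΔT + βΔS = 7.92 × 10⁻⁴ + 6.63 × 10⁻⁴ = 1.455 × 10⁻³, so Δρ ≈ 1.490 kg m⁻³.
N² = (g/ρ₀)·Δρ/Δz = g·(Δρ/ρ₀)/Δz = 9.81 × 1.455 × 10⁻³ / 99 = 1.4418 × 10⁻⁴ s⁻².
N = √(1.4418 × 10⁻⁴) = 0.012007 rad s⁻¹ ≈ 0.0120 rad s⁻¹.

0.0120 rad s⁻¹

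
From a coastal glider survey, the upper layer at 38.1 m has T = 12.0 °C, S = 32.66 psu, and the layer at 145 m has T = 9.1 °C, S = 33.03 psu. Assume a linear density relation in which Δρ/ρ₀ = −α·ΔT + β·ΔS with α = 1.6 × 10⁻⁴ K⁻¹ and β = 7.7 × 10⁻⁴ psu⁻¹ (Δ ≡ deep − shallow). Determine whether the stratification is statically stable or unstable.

ΔT = 9.1 − 12.0 = -2.9 K and ΔS = 33.03 − 32.66 = +0.37 psu (deep − shallow).
−αΔT = 4.64 × 10⁻⁴; βΔS = 2.849 × 10⁻⁴; sum Δρ/ρ₀ = 7.489 × 10⁻⁴.
Δρ/ρ₀ > 0, so Δρ > 0: deeper water is denser → statically stable.

stable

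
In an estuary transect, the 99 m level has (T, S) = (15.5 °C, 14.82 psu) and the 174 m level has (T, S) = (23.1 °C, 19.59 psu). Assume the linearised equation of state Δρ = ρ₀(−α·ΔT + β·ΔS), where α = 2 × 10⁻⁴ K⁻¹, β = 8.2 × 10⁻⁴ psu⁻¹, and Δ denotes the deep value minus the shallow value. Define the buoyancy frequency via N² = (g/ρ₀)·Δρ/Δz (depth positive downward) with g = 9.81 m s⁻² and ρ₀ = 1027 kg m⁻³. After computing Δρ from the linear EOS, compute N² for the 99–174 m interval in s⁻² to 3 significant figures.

3.13 × 10⁻⁴ s⁻²

ΔT = +7.6 K, ΔS = +4.77 psu (deep − shallow).
Δρ/ρ₀ = −αΔT + βΔS = -1.52 × 10⁻³ + 3.9114 × 10⁻³ = 2.3914 × 10⁻³, so Δρ ≈ 2.456 kg m⁻³.
N² = (g/ρ₀)·Δρ/Δz = g·(Δρ/ρ₀)/Δz = 9.81 × 2.3914 × 10⁻³ / 75 = 3.1280 × 10⁻⁴ s⁻² ≈ 3.13 × 10⁻⁴ s⁻².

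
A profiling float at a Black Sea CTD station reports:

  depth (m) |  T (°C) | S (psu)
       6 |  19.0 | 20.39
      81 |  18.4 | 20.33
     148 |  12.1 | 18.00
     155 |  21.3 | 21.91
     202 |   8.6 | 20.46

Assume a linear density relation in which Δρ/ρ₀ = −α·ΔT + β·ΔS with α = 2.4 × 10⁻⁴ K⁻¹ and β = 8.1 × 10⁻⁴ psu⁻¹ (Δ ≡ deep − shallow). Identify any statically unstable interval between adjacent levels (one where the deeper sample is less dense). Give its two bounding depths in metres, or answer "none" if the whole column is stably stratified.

Evaluate Δρ/ρ₀ = −αΔT + βΔS across each adjacent pair:
  6–81 m: −αΔT+βΔS = −(2.4 × 10⁻⁴)(-0.6)+(8.1 × 10⁻⁴)(-0.06) = 9.5 × 10⁻⁵ → stable
  81–148 m: −αΔT+βΔS = −(2.4 × 10⁻⁴)(-6.3)+(8.1 × 10⁻⁴)(-2.33) = -3.8 × 10⁻⁴ → UNSTABLE
  148–155 m: −αΔT+βΔS = −(2.4 × 10⁻⁴)(+9.2)+(8.1 × 10⁻⁴)(+3.91) = 9.6 × 10⁻⁴ → stable
  155–202 m: −αΔT+βΔS = −(2.4 × 10⁻⁴)(-12.7)+(8.1 × 10⁻⁴)(-1.45) = 1.9 × 10⁻³ → stable
The 81–148 m interval has Δρ < 0: lighter water underlies denser water.

81–148 m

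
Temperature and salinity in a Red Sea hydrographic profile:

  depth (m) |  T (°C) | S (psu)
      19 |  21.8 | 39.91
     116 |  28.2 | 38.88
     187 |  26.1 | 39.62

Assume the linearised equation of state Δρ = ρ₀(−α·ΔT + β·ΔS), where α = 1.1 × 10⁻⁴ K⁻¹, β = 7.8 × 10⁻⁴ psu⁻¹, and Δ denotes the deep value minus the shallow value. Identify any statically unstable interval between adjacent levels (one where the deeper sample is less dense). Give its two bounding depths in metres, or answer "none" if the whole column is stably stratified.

19–116 m

Evaluate Δρ/ρ₀ = −αΔT + βΔS across each adjacent pair:
  19–116 m: −αΔT+βΔS = −(1.1 × 10⁻⁴)(+6.4)+(7.8 × 10⁻⁴)(-1.03) = -1.5 × 10⁻³ → UNSTABLE
  116–187 m: −αΔT+βΔS = −(1.1 × 10⁻⁴)(-2.1)+(7.8 × 10⁻⁴)(+0.74) = 8.1 × 10⁻⁴ → stable
The 19–116 m interval has Δρ < 0: lighter water underlies denser water.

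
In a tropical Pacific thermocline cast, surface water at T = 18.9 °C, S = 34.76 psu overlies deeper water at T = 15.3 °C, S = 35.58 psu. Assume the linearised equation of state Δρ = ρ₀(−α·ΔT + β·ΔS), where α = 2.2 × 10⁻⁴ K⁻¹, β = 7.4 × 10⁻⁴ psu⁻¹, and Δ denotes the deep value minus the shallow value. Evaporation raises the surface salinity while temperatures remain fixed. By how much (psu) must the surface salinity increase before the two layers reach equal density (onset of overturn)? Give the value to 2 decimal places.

Neutral buoyancy requires −α(T_deep − T_surf) + β(S_deep − S_surf′) = 0.
S_surf′ = S_deep − (α/β)·ΔT = 35.58 − (2.2 × 10⁻⁴/7.4 × 10⁻⁴)·(-3.6) = 36.6503 psu.
Increase required: 36.6503 − 34.76 = 1.8903 psu.

1.89 psu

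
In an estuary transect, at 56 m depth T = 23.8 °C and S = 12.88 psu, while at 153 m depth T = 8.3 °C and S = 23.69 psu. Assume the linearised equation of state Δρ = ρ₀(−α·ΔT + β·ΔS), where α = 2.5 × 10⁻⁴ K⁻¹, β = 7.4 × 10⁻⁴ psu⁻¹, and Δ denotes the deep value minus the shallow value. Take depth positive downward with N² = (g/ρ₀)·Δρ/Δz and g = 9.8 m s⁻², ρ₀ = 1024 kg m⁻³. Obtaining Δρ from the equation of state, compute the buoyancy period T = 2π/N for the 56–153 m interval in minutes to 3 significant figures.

ΔT = -15.5 K, ΔS = +10.81 psu (deep − shallow).
Δρ/ρ₀ = −αΔT + βΔS = 3.875 × 10⁻³ + 7.9994 × 10⁻³ = 0.0118744, so Δρ ≈ 12.16 kg m⁻³.
N² = (g/ρ₀)·Δρ/Δz = g·(Δρ/ρ₀)/Δz = 9.8 × 0.0118744 / 97 = 1.1997 × 10⁻³ s⁻².
N = √(1.1997 × 10⁻³) = 0.034637 rad s⁻¹ → T = 2π/N = 181.40 s = 3.0233 min ≈ 3.02 min.

3.02 min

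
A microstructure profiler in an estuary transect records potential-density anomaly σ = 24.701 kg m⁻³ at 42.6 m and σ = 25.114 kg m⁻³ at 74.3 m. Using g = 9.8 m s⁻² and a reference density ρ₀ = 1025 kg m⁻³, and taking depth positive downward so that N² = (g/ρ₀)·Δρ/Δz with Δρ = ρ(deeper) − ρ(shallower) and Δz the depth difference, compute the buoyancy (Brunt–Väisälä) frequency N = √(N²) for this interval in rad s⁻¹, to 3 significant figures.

0.0112 rad s⁻¹

Δρ = 1025.114 − 1024.701 = 0.413 kg m⁻³ over Δz = 74.3 − 42.6 = 31.7 m.
N² = (9.8/1025) × (0.413/31.7) = 1.2456 × 10⁻⁴ s⁻².
N = √(1.2456 × 10⁻⁴) = 0.011161 rad s⁻¹ ≈ 0.0112 rad s⁻¹.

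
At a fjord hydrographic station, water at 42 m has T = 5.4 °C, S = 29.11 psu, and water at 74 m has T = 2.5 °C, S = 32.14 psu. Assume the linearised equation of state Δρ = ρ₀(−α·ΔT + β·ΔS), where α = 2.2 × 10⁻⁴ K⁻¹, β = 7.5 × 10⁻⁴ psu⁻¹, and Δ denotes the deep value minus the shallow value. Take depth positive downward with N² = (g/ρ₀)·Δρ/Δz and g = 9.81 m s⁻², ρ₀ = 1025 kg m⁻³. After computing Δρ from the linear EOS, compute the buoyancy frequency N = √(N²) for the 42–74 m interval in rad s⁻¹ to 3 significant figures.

0.0299 rad s⁻¹

ΔT = -2.9 K, ΔS = +3.03 psu (deep − shallow).
Δρ/ρ₀ = −αΔT + βΔS = 6.38 × 10⁻⁴ + 2.2725 × 10⁻³ = 2.9105 × 10⁻³, so Δρ ≈ 2.983 kg m⁻³.
N² = (g/ρ₀)·Δρ/Δz = g·(Δρ/ρ₀)/Δz = 9.81 × 2.9105 × 10⁻³ / 32 = 8.9225 × 10⁻⁴ s⁻².
N = √(8.9225 × 10⁻⁴) = 0.029871 rad s⁻¹ ≈ 0.0299 rad s⁻¹.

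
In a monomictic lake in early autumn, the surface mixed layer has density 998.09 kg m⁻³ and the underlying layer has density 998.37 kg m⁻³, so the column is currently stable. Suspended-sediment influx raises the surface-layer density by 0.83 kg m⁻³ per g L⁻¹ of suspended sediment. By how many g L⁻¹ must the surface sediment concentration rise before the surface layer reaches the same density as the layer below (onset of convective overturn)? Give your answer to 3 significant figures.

0.337 g L⁻¹

Density deficit of the surface layer: 998.37 − 998.09 = 0.28 kg m⁻³.
Required change = 0.28 / 0.83 = 0.337 g L⁻¹.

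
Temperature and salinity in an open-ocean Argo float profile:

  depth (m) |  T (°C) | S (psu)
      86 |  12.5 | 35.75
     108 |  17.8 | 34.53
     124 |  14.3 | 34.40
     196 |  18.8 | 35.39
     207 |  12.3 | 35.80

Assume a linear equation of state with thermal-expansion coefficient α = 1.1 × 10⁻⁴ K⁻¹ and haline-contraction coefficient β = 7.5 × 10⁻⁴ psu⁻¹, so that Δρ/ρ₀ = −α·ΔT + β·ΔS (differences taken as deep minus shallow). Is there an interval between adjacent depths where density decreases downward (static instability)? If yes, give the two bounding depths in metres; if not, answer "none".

Evaluate Δρ/ρ₀ = −αΔT + βΔS across each adjacent pair:
  86–108 m: −αΔT+βΔS = −(1.1 × 10⁻⁴)(+5.3)+(7.5 × 10⁻⁴)(-1.22) = -1.5 × 10⁻³ → UNSTABLE
  108–124 m: −αΔT+βΔS = −(1.1 × 10⁻⁴)(-3.5)+(7.5 × 10⁻⁴)(-0.13) = 2.9 × 10⁻⁴ → stable
  124–196 m: −αΔT+βΔS = −(1.1 × 10⁻⁴)(+4.5)+(7.5 × 10⁻⁴)(+0.99) = 2.5 × 10⁻⁴ → stable
  196–207 m: −αΔT+βΔS = −(1.1 × 10⁻⁴)(-6.5)+(7.5 × 10⁻⁴)(+0.41) = 1.0 × 10⁻³ → stable
The 86–108 m interval has Δρ < 0: lighter water underlies denser water.

86–108 m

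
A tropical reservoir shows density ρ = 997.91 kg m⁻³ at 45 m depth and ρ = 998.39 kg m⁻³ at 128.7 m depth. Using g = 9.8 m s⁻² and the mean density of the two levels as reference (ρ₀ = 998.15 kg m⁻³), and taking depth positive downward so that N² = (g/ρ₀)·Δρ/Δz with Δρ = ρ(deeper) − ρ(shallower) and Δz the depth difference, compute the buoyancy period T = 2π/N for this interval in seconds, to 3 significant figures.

837 s

Δρ = 998.39 − 997.91 = 0.48 kg m⁻³ over Δz = 128.7 − 45 = 83.7 m.
N² = (9.8/998.15) × (0.48/83.7) = 5.6305 × 10⁻⁵ s⁻².
N = √(5.6305 × 10⁻⁵) = 7.5037 × 10⁻³ rad s⁻¹, so T = 2π/N = 837.34 s ≈ 837 s.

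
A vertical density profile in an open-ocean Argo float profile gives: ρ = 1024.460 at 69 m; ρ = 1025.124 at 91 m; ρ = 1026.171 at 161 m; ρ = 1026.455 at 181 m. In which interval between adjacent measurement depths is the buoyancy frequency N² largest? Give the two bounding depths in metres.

Compute the density gradient over each adjacent pair:
  69–91 m: Δρ/Δz = 0.664/22 = 0.030 kg m⁻⁴
  91–161 m: Δρ/Δz = 1.047/70 = 0.015 kg m⁻⁴
  161–181 m: Δρ/Δz = 0.284/20 = 0.014 kg m⁻⁴
The largest gradient is in the 69–91 m interval — the pycnocline.

69–91 m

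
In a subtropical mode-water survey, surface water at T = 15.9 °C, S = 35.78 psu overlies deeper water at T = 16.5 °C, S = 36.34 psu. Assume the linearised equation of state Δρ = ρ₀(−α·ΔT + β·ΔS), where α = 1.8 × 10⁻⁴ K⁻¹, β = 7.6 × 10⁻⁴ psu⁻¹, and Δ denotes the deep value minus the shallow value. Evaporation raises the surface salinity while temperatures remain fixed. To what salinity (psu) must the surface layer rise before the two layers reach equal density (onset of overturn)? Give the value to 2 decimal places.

Neutral buoyancy requires −α(T_deep − T_surf) + β(S_deep − S_surf′) = 0.
S_surf′ = S_deep − (α/β)·ΔT = 36.34 − (1.8 × 10⁻⁴/7.6 × 10⁻⁴)·(+0.6) = 36.1979 psu.
Increase required: 36.1979 − 35.78 = 0.4179 psu.

36.20 psu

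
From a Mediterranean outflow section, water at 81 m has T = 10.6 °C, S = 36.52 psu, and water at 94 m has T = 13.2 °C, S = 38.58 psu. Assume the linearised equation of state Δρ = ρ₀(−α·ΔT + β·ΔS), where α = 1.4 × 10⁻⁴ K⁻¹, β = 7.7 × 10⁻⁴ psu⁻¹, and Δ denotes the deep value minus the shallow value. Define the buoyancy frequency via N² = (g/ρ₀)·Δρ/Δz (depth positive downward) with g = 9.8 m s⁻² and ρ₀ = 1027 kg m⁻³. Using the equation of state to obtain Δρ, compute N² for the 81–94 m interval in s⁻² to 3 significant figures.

ΔT = +2.6 K, ΔS = +2.06 psu (deep − shallow).
Δρ/ρ₀ = −αΔT + βΔS = -3.64 × 10⁻⁴ + 1.5862 × 10⁻³ = 1.2222 × 10⁻³, so Δρ ≈ 1.255 kg m⁻³.
N² = (g/ρ₀)·Δρ/Δz = g·(Δρ/ρ₀)/Δz = 9.8 × 1.2222 × 10⁻³ / 13 = 9.2135 × 10⁻⁴ s⁻² ≈ 9.21 × 10⁻⁴ s⁻².

9.21 × 10⁻⁴ s⁻²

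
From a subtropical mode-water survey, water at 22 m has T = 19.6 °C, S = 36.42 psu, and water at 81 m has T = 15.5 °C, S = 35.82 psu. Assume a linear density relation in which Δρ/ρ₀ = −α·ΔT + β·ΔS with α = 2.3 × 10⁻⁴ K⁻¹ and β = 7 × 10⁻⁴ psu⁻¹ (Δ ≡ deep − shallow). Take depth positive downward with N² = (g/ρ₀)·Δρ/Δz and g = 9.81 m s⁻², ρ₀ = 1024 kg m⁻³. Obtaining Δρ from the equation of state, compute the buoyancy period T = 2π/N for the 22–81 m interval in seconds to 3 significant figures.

674 s

ΔT = -4.1 K, ΔS = -0.60 psu (deep − shallow).
Δρ/ρ₀ = −αΔT + βΔS = 9.43 × 10⁻⁴ − 4.20 × 10⁻⁴ = 5.23 × 10⁻⁴, so Δρ ≈ 0.5356 kg m⁻³.
N² = (g/ρ₀)·Δρ/Δz = g·(Δρ/ρ₀)/Δz = 9.81 × 5.23 × 10⁻⁴ / 59 = 8.6960 × 10⁻⁵ s⁻².
N = √(8.6960 × 10⁻⁵) = 9.3252 × 10⁻³ rad s⁻¹ → T = 2π/N = 673.79 s ≈ 674 s.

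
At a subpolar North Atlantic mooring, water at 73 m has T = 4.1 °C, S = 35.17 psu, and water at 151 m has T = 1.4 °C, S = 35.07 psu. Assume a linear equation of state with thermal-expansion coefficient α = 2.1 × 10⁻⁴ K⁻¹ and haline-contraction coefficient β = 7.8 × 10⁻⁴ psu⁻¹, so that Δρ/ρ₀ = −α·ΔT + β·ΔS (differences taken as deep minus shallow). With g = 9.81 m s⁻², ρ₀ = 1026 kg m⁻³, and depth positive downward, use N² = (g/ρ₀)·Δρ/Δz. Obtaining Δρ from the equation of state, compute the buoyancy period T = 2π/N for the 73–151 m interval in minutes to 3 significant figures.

ΔT = -2.7 K, ΔS = -0.10 psu (deep − shallow).
Δρ/ρ₀ = −αΔT + βΔS = 5.67 × 10⁻⁴ − 7.80 × 10⁻⁵ = 4.89 × 10⁻⁴, so Δρ ≈ 0.5017 kg m⁻³.
N² = (g/ρ₀)·Δρ/Δz = g·(Δρ/ρ₀)/Δz = 9.81 × 4.89 × 10⁻⁴ / 78 = 6.1501 × 10⁻⁵ s⁻².
N = √(6.1501 × 10⁻⁵) = 7.8423 × 10⁻³ rad s⁻¹ → T = 2π/N = 801.19 s = 13.353 min ≈ 13.4 min.

13.4 min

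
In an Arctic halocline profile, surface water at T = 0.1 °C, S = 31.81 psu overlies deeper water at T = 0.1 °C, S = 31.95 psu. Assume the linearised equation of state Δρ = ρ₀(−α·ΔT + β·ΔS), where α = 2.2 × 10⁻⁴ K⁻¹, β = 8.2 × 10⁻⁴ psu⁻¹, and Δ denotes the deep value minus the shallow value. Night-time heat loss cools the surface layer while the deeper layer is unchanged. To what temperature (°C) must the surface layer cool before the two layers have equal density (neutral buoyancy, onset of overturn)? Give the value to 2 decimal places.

Neutral buoyancy requires Δρ = 0, i.e. −α(T_deep − T_surf′) + β(S_deep − S_surf) = 0.
T_surf′ = T_deep − (β/α)·ΔS = 0.1 − (8.2 × 10⁻⁴/2.2 × 10⁻⁴)·(+0.14) = -0.4218 °C.
Cooling required: 0.1 − (-0.4218) = 0.5218 °C.

-0.42 °C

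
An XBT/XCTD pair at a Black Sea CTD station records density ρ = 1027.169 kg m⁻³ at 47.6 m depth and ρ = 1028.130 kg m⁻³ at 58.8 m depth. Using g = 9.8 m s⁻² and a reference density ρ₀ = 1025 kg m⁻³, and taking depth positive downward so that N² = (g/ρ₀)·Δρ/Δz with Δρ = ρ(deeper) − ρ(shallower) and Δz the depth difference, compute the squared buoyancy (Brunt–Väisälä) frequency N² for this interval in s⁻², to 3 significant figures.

Δρ = 1028.130 − 1027.169 = 0.961 kg m⁻³ over Δz = 58.8 − 47.6 = 11.2 m.
N² = (9.8/1025) × (0.961/11.2) = 8.2037 × 10⁻⁴ s⁻² ≈ 8.20 × 10⁻⁴ s⁻².
Since Δρ > 0 the layer is stably stratified.

8.20 × 10⁻⁴ s⁻²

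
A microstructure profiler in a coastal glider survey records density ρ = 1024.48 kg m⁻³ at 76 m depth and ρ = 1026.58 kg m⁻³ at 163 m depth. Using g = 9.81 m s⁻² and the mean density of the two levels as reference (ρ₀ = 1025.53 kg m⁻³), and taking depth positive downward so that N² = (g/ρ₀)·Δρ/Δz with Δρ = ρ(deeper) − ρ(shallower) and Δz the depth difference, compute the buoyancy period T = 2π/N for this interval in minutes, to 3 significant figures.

Δρ = 1026.58 − 1024.48 = 2.10 kg m⁻³ over Δz = 163 − 76 = 87 m.
N² = (9.81/1025.53) × (2.10/87) = 2.3090 × 10⁻⁴ s⁻².
N = √(2.3090 × 10⁻⁴) = 0.015195 rad s⁻¹, so T = 2π/N = 413.50 s = 6.8917 min ≈ 6.89 min.

6.89 min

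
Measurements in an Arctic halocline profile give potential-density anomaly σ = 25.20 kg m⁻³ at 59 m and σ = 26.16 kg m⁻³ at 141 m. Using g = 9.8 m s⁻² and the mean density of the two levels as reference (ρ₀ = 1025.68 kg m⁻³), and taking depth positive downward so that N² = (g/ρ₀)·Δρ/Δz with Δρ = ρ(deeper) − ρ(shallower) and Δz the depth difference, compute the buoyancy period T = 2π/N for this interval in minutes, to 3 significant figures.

9.90 min

Δρ = 1026.16 − 1025.20 = 0.96 kg m⁻³ over Δz = 141 − 59 = 82 m.
N² = (9.8/1025.68) × (0.96/82) = 1.1186 × 10⁻⁴ s⁻².
N = √(1.1186 × 10⁻⁴) = 0.010576 rad s⁻¹, so T = 2π/N = 594.10 s = 9.9017 min ≈ 9.90 min.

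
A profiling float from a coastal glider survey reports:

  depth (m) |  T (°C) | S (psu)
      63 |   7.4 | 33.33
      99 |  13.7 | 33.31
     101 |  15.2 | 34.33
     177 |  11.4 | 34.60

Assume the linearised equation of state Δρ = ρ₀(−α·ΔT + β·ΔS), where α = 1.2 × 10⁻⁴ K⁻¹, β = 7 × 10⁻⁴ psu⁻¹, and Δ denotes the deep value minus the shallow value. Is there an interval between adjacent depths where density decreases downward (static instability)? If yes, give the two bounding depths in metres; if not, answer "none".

Evaluate Δρ/ρ₀ = −αΔT + βΔS across each adjacent pair:
  63–99 m: −αΔT+βΔS = −(1.2 × 10⁻⁴)(+6.3)+(7 × 10⁻⁴)(-0.02) = -7.7 × 10⁻⁴ → UNSTABLE
  99–101 m: −αΔT+βΔS = −(1.2 × 10⁻⁴)(+1.5)+(7 × 10⁻⁴)(+1.02) = 5.3 × 10⁻⁴ → stable
  101–177 m: −αΔT+βΔS = −(1.2 × 10⁻⁴)(-3.8)+(7 × 10⁻⁴)(+0.27) = 6.4 × 10⁻⁴ → stable
The 63–99 m interval has Δρ < 0: lighter water underlies denser water.

63–99 m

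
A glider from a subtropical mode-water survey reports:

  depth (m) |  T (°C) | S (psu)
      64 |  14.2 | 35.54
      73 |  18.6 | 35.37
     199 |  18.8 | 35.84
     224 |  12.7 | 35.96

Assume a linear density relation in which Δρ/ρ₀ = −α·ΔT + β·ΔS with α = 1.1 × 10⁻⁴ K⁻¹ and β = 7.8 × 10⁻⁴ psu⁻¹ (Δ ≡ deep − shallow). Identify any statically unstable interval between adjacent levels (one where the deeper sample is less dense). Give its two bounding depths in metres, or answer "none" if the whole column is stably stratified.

Evaluate Δρ/ρ₀ = −αΔT + βΔS across each adjacent pair:
  64–73 m: −αΔT+βΔS = −(1.1 × 10⁻⁴)(+4.4)+(7.8 × 10⁻⁴)(-0.17) = -6.2 × 10⁻⁴ → UNSTABLE
  73–199 m: −αΔT+βΔS = −(1.1 × 10⁻⁴)(+0.2)+(7.8 × 10⁻⁴)(+0.47) = 3.4 × 10⁻⁴ → stable
  199–224 m: −αΔT+βΔS = −(1.1 × 10⁻⁴)(-6.1)+(7.8 × 10⁻⁴)(+0.12) = 7.6 × 10⁻⁴ → stable
The 64–73 m interval has Δρ < 0: lighter water underlies denser water.

64–73 m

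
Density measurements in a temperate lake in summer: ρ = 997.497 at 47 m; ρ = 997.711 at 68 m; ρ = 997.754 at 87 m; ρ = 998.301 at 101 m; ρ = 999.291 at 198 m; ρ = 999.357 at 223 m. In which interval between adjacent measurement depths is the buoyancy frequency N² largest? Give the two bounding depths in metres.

Compute the density gradient over each adjacent pair:
  47–68 m: Δρ/Δz = 0.214/21 = 0.010 kg m⁻⁴
  68–87 m: Δρ/Δz = 0.043/19 = 2.3 × 10⁻³ kg m⁻⁴
  87–101 m: Δρ/Δz = 0.547/14 = 0.039 kg m⁻⁴
  101–198 m: Δρ/Δz = 0.990/97 = 0.010 kg m⁻⁴
  198–223 m: Δρ/Δz = 0.066/25 = 2.6 × 10⁻³ kg m⁻⁴
The largest gradient is in the 87–101 m interval — the pycnocline.

87–101 m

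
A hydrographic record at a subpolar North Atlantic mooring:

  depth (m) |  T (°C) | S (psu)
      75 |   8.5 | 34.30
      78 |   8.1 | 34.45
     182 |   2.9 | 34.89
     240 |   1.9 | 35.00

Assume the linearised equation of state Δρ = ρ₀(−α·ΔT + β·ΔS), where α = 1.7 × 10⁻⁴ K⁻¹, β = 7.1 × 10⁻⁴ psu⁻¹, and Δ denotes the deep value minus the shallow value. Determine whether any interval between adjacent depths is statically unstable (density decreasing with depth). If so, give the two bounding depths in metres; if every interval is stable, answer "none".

Evaluate Δρ/ρ₀ = −αΔT + βΔS across each adjacent pair:
  75–78 m: −αΔT+βΔS = −(1.7 × 10⁻⁴)(-0.4)+(7.1 × 10⁻⁴)(+0.15) = 1.7 × 10⁻⁴ → stable
  78–182 m: −αΔT+βΔS = −(1.7 × 10⁻⁴)(-5.2)+(7.1 × 10⁻⁴)(+0.44) = 1.2 × 10⁻³ → stable
  182–240 m: −αΔT+βΔS = −(1.7 × 10⁻⁴)(-1.0)+(7.1 × 10⁻⁴)(+0.11) = 2.5 × 10⁻⁴ → stable
Every interval has Δρ > 0: the column is stably stratified throughout.

none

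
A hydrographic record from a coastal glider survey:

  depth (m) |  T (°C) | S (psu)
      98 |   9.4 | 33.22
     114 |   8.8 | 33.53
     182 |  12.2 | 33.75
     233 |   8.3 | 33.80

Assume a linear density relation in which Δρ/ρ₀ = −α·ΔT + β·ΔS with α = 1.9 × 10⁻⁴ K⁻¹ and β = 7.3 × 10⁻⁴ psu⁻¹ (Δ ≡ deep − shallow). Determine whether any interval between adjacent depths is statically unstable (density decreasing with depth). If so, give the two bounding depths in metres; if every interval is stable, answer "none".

114–182 m

Evaluate Δρ/ρ₀ = −αΔT + βΔS across each adjacent pair:
  98–114 m: −αΔT+βΔS = −(1.9 × 10⁻⁴)(-0.6)+(7.3 × 10⁻⁴)(+0.31) = 3.4 × 10⁻⁴ → stable
  114–182 m: −αΔT+βΔS = −(1.9 × 10⁻⁴)(+3.4)+(7.3 × 10⁻⁴)(+0.22) = -4.9 × 10⁻⁴ → UNSTABLE
  182–233 m: −αΔT+βΔS = −(1.9 × 10⁻⁴)(-3.9)+(7.3 × 10⁻⁴)(+0.05) = 7.8 × 10⁻⁴ → stable
The 114–182 m interval has Δρ < 0: lighter water underlies denser water.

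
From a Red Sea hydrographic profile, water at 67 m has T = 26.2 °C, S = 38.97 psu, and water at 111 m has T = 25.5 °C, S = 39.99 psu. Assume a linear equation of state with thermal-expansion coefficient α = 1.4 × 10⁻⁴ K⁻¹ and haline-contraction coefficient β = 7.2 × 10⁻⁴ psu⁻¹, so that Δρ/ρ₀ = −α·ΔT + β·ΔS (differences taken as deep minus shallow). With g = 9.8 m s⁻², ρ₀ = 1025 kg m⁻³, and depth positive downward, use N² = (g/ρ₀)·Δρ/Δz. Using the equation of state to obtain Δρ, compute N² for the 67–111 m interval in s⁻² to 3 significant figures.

1.85 × 10⁻⁴ s⁻²

ΔT = -0.7 K, ΔS = +1.02 psu (deep − shallow).
Δρ/ρ₀ = −αΔT + βΔS = 9.80 × 10⁻⁵ + 7.344 × 10⁻⁴ = 8.324 × 10⁻⁴, so Δρ ≈ 0.8532 kg m⁻³.
N² = (g/ρ₀)·Δρ/Δz = g·(Δρ/ρ₀)/Δz = 9.8 × 8.324 × 10⁻⁴ / 44 = 1.8540 × 10⁻⁴ s⁻² ≈ 1.85 × 10⁻⁴ s⁻².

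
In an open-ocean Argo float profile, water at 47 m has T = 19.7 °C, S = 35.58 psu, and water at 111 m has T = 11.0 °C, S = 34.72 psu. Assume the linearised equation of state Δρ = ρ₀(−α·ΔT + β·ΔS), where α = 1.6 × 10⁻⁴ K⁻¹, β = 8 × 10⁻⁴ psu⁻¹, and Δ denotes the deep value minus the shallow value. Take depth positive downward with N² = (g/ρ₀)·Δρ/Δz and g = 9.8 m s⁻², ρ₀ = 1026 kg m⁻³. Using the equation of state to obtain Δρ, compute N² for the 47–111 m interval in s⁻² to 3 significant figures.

1.08 × 10⁻⁴ s⁻²

ΔT = -8.7 K, ΔS = -0.86 psu (deep − shallow).
Δρ/ρ₀ = −αΔT + βΔS = 1.392 × 10⁻³ − 6.88 × 10⁻⁴ = 7.04 × 10⁻⁴, so Δρ ≈ 0.7223 kg m⁻³.
N² = (g/ρ₀)·Δρ/Δz = g·(Δρ/ρ₀)/Δz = 9.8 × 7.04 × 10⁻⁴ / 64 = 1.0780 × 10⁻⁴ s⁻² ≈ 1.08 × 10⁻⁴ s⁻².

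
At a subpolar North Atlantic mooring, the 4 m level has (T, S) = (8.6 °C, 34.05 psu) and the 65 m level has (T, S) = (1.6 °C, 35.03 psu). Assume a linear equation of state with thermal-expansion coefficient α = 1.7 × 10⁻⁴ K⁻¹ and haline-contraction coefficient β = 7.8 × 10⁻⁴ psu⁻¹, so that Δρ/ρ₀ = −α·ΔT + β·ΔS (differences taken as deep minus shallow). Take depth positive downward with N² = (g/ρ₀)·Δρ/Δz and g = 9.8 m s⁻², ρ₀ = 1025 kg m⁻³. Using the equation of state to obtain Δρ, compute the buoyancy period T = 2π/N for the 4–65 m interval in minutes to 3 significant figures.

5.91 min

ΔT = -7.0 K, ΔS = +0.98 psu (deep − shallow).
Δρ/ρ₀ = −αΔT + βΔS = 1.19 × 10⁻³ + 7.644 × 10⁻⁴ = 1.9544 × 10⁻³, so Δρ ≈ 2.003 kg m⁻³.
N² = (g/ρ₀)·Δρ/Δz = g·(Δρ/ρ₀)/Δz = 9.8 × 1.9544 × 10⁻³ / 61 = 3.1399 × 10⁻⁴ s⁻².
N = √(3.1399 × 10⁻⁴) = 0.017720 rad s⁻¹ → T = 2π/N = 354.58 s = 5.9097 min ≈ 5.91 min.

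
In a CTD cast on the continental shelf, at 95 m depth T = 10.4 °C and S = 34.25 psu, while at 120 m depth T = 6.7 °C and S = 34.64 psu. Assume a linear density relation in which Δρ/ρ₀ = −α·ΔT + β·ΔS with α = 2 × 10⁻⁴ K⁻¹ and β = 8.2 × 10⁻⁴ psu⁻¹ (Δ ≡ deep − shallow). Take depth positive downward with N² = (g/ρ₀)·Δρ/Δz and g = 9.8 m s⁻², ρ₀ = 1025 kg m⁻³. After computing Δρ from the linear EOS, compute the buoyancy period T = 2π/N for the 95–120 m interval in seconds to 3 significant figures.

308 s

ΔT = -3.7 K, ΔS = +0.39 psu (deep − shallow).
Δρ/ρ₀ = −αΔT + βΔS = 7.40 × 10⁻⁴ + 3.198 × 10⁻⁴ = 1.0598 × 10⁻³, so Δρ ≈ 1.086 kg m⁻³.
N² = (g/ρ₀)·Δρ/Δz = g·(Δρ/ρ₀)/Δz = 9.8 × 1.0598 × 10⁻³ / 25 = 4.1544 × 10⁻⁴ s⁻².
N = √(4.1544 × 10⁻⁴) = 0.020382 rad s⁻¹ → T = 2π/N = 308.27 s ≈ 308 s.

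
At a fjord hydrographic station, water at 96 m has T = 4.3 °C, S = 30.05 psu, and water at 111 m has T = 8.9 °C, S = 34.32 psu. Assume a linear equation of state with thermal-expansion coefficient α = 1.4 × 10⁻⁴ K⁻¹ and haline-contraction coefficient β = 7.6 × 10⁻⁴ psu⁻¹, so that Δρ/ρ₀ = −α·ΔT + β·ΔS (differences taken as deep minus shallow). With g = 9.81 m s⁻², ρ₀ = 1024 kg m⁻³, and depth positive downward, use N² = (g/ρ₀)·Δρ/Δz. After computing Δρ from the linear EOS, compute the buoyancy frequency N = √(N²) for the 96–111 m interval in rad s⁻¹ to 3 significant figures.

0.0412 rad s⁻¹

ΔT = +4.6 K, ΔS = +4.27 psu (deep − shallow).
Δρ/ρ₀ = −αΔT + βΔS = -6.44 × 10⁻⁴ + 3.2452 × 10⁻³ = 2.6012 × 10⁻³, so Δρ ≈ 2.664 kg m⁻³.
N² = (g/ρ₀)·Δρ/Δz = g·(Δρ/ρ₀)/Δz = 9.81 × 2.6012 × 10⁻³ / 15 = 1.7012 × 10⁻³ s⁻².
N = √(1.7012 × 10⁻³) = 0.041246 rad s⁻¹ ≈ 0.0412 rad s⁻¹.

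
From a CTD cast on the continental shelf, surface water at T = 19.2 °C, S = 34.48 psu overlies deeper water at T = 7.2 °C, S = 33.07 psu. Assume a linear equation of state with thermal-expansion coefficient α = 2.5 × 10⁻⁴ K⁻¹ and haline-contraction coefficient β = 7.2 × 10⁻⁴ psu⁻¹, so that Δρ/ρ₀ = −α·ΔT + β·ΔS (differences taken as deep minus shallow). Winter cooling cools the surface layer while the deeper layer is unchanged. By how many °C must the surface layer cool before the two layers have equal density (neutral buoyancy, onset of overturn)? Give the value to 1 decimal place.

7.9 °C

Neutral buoyancy requires Δρ = 0, i.e. −α(T_deep − T_surf′) + β(S_deep − S_surf) = 0.
T_surf′ = T_deep − (β/α)·ΔS = 7.2 − (7.2 × 10⁻⁴/2.5 × 10⁻⁴)·(-1.41) = 11.261 °C.
Cooling required: 19.2 − (11.261) = 7.939 °C.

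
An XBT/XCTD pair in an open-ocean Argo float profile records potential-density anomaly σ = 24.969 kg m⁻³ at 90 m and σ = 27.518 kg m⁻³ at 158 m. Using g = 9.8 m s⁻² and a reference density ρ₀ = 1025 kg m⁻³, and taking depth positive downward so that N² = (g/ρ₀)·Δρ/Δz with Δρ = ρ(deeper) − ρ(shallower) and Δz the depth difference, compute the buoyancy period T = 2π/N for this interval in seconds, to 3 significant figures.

Δρ = 1027.518 − 1024.969 = 2.549 kg m⁻³ over Δz = 158 − 90 = 68 m.
N² = (9.8/1025) × (2.549/68) = 3.5840 × 10⁻⁴ s⁻².
N = √(3.5840 × 10⁻⁴) = 0.018931 rad s⁻¹, so T = 2π/N = 331.90 s ≈ 332 s.

332 s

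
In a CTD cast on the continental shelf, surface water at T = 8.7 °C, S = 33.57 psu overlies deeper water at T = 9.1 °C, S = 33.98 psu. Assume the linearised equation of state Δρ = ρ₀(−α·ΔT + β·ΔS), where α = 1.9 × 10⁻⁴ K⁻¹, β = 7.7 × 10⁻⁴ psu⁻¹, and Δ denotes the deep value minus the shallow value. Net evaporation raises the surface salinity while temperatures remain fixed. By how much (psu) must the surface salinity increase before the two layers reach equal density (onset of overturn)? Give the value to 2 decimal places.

0.31 psu

Neutral buoyancy requires −α(T_deep − T_surf) + β(S_deep − S_surf′) = 0.
S_surf′ = S_deep − (α/β)·ΔT = 33.98 − (1.9 × 10⁻⁴/7.7 × 10⁻⁴)·(+0.4) = 33.8813 psu.
Increase required: 33.8813 − 33.57 = 0.3113 psu.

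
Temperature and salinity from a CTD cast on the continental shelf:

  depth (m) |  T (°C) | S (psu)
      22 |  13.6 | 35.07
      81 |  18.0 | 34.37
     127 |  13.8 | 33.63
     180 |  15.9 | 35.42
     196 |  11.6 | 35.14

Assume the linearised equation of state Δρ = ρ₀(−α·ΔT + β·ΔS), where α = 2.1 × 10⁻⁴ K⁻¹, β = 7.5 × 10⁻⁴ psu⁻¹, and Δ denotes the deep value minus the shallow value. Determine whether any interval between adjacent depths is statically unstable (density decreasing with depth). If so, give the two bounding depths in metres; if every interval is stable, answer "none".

22–81 m

Evaluate Δρ/ρ₀ = −αΔT + βΔS across each adjacent pair:
  22–81 m: −αΔT+βΔS = −(2.1 × 10⁻⁴)(+4.4)+(7.5 × 10⁻⁴)(-0.70) = -1.4 × 10⁻³ → UNSTABLE
  81–127 m: −αΔT+βΔS = −(2.1 × 10⁻⁴)(-4.2)+(7.5 × 10⁻⁴)(-0.74) = 3.3 × 10⁻⁴ → stable
  127–180 m: −αΔT+βΔS = −(2.1 × 10⁻⁴)(+2.1)+(7.5 × 10⁻⁴)(+1.79) = 9.0 × 10⁻⁴ → stable
  180–196 m: −αΔT+βΔS = −(2.1 × 10⁻⁴)(-4.3)+(7.5 × 10⁻⁴)(-0.28) = 6.9 × 10⁻⁴ → stable
The 22–81 m interval has Δρ < 0: lighter water underlies denser water.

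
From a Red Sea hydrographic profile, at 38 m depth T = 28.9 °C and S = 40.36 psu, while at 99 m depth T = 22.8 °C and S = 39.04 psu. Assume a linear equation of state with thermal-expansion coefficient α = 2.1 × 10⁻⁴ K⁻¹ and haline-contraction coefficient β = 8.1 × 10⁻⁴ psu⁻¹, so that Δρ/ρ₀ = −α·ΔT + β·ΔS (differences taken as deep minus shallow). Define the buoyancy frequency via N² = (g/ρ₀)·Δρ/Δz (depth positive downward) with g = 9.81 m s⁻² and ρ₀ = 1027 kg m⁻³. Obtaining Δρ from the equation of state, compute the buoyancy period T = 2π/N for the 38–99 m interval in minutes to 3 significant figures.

17.9 min

ΔT = -6.1 K, ΔS = -1.32 psu (deep − shallow).
Δρ/ρ₀ = −αΔT + βΔS = 1.281 × 10⁻³ − 1.0692 × 10⁻³ = 2.118 × 10⁻⁴, so Δρ ≈ 0.2175 kg m⁻³.
N² = (g/ρ₀)·Δρ/Δz = g·(Δρ/ρ₀)/Δz = 9.81 × 2.118 × 10⁻⁴ / 61 = 3.4062 × 10⁻⁵ s⁻².
N = √(3.4062 × 10⁻⁵) = 5.8363 × 10⁻³ rad s⁻¹ → T = 2π/N = 1.0766 × 10³ s = 17.943 min ≈ 17.9 min.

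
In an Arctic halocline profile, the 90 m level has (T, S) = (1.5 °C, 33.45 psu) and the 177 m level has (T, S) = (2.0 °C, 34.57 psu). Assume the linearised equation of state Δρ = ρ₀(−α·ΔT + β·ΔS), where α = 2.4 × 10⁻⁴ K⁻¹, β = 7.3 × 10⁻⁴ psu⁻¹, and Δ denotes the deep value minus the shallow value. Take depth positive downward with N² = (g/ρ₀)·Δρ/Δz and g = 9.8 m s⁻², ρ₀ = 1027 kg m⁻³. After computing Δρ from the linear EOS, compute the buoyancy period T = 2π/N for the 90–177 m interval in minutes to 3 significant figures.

ΔT = +0.5 K, ΔS = +1.12 psu (deep − shallow).
Δρ/ρ₀ = −αΔT + βΔS = -1.20 × 10⁻⁴ + 8.176 × 10⁻⁴ = 6.976 × 10⁻⁴, so Δρ ≈ 0.7164 kg m⁻³.
N² = (g/ρ₀)·Δρ/Δz = g·(Δρ/ρ₀)/Δz = 9.8 × 6.976 × 10⁻⁴ / 87 = 7.8580 × 10⁻⁵ s⁻².
N = √(7.8580 × 10⁻⁵) = 8.8645 × 10⁻³ rad s⁻¹ → T = 2π/N = 708.80 s = 11.813 min ≈ 11.8 min.

11.8 min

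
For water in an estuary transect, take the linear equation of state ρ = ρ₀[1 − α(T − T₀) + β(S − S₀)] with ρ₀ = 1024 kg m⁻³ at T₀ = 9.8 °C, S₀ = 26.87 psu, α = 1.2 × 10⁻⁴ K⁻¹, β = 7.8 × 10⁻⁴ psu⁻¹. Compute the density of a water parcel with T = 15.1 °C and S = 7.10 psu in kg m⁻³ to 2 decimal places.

T − T₀ = +5.3 K, S − S₀ = -19.77 psu.
Bracket = 1 − α·(+5.3) + β·(-19.77) = 1 + (-0.0160566) = 0.9839434.
ρ = 1024 × 0.9839434 = 1007.56 kg m⁻³.

1007.56 kg m⁻³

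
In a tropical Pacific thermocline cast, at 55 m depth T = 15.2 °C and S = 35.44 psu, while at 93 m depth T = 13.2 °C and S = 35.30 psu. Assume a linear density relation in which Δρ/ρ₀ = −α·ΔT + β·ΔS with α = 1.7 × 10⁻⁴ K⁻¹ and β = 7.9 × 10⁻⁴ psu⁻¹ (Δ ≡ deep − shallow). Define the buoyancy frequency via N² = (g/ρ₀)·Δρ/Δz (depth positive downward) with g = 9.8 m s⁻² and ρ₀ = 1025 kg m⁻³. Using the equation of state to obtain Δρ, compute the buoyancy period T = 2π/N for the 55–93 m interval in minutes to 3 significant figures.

ΔT = -2.0 K, ΔS = -0.14 psu (deep − shallow).
Δρ/ρ₀ = −αΔT + βΔS = 3.40 × 10⁻⁴ − 1.106 × 10⁻⁴ = 2.294 × 10⁻⁴, so Δρ ≈ 0.2351 kg m⁻³.
N² = (g/ρ₀)·Δρ/Δz = g·(Δρ/ρ₀)/Δz = 9.8 × 2.294 × 10⁻⁴ / 38 = 5.9161 × 10⁻⁵ s⁻².
N = √(5.9161 × 10⁻⁵) = 7.6916 × 10⁻³ rad s⁻¹ → T = 2π/N = 816.89 s = 13.615 min ≈ 13.6 min.

13.6 min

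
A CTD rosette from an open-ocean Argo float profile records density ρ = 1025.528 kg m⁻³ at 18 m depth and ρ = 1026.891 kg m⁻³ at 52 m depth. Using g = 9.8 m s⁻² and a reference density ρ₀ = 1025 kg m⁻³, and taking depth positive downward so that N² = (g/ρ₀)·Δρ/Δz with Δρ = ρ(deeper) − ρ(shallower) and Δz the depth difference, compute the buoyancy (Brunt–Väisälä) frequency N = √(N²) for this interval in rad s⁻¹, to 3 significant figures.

Δρ = 1026.891 − 1025.528 = 1.363 kg m⁻³ over Δz = 52 − 18 = 34 m.
N² = (9.8/1025) × (1.363/34) = 3.8328 × 10⁻⁴ s⁻².
N = √(3.8328 × 10⁻⁴) = 0.019578 rad s⁻¹ ≈ 0.0196 rad s⁻¹.

0.0196 rad s⁻¹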